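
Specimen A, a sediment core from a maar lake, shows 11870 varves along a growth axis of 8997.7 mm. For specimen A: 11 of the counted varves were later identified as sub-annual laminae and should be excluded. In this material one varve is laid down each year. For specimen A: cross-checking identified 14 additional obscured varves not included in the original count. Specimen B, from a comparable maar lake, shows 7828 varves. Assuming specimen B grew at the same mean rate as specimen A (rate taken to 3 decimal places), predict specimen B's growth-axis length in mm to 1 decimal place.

5933.6 mm

Specimen A: adjusted count: 11870 − 11 + 14 = 11873 varves.
A: Mean rate = 8997.7 mm / 11873 years ≈ 0.758 mm/yr.
B's length ≈ 0.758 × 7828 = 5933.6 mm.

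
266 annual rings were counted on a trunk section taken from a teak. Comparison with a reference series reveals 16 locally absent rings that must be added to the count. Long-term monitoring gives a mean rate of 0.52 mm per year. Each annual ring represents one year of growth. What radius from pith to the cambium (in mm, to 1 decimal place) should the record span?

146.6 mm

Adjusted count: 266 + 16 = 282 annual rings.
Length ≈ 0.52 × 282 = 146.6 mm.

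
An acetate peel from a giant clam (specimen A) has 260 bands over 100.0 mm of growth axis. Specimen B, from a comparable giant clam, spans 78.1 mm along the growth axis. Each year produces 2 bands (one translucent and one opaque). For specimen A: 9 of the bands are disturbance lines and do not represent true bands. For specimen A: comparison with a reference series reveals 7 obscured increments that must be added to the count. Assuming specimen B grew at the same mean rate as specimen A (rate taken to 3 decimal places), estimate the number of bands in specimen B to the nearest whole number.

Specimen A: correcting the raw count gives 260 − 9 + 7 = 258 true bands.
Specimen A: 258 bands at 2 per year is 258 / 2 = 129 years.
A: Mean rate = 100.0 mm / 129 years ≈ 0.775 mm/yr.
Specimen B: 78.1 mm / 0.775 mm per year = 100.77 years; at 2 bands per year that is 100.77 × 2 ≈ 202 bands.

202 bands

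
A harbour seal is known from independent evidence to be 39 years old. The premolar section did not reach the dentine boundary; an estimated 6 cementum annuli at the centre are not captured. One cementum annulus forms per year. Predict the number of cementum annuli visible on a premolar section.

One cementum annulus per year gives 39 cementum annuli over 39 years.
Subtracting the 6 cementum annuli not captured gives 39 − 6 = 33 cementum annuli in the record.

33 cementum annuli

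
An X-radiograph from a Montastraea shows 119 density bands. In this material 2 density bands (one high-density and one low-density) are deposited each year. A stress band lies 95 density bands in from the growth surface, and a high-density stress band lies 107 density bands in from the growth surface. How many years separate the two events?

Separation: 107 − 95 = 12 density bands.
12 density bands at 2 per year is 12 / 2 = 6 years.

6 years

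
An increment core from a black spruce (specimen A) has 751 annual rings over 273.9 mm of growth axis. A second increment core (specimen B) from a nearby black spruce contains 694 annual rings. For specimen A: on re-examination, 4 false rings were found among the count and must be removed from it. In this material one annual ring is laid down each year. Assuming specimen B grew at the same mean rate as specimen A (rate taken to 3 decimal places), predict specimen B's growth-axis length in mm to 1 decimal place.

254.7 mm

Specimen A: correcting the raw count gives 751 − 4 = 747 true annual rings.
A: 273.9 mm over 747 years gives 273.9 / 747 ≈ 0.367 mm/year.
B's length ≈ 0.367 × 694 = 254.7 mm.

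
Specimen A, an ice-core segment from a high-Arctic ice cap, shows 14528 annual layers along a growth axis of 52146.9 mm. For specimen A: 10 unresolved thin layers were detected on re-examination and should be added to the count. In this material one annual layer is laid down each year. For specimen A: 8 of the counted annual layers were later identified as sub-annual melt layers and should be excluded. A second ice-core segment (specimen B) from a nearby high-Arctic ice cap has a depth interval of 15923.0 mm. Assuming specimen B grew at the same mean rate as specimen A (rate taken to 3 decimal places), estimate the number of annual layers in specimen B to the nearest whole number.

4437 annual layers

Specimen A: adjusted count: 14528 − 8 + 10 = 14530 annual layers.
A: Extension rate ≈ 52146.9 / 14530 = 3.589 mm/year.
Specimen B: 15923.0 mm / 3.589 mm per year = 4436.61 years ≈ 4437 annual layers.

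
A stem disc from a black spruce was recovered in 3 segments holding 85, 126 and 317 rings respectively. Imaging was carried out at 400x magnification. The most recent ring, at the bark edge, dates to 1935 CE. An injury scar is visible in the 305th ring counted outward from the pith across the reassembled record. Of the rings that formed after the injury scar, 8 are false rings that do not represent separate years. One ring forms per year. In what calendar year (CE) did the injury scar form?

Total rings = 85 + 126 + 317 = 528.
The injury scar sits at ring 305 from the pith, so 528 − 305 = 223 rings formed after it.
223 − 8 false = 215 true rings after the injury scar.
Counting back 215 years from 1935 CE places the injury scar in 1935 − 215 = 1720 CE.

1720 CE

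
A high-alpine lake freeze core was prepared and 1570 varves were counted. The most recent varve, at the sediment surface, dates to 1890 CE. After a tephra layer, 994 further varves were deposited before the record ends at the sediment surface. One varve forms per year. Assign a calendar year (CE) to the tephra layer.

994 varves post-date the tephra layer.
1890 − 994 = 896 CE.

896 CE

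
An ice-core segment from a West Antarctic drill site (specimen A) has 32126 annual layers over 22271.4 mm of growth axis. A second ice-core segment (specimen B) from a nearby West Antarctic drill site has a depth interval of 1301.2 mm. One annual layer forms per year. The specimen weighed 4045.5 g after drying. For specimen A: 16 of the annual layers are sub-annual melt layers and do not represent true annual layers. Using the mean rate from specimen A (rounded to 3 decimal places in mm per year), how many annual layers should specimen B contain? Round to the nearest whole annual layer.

1875 annual layers

Specimen A: after corrections the count is 32126 − 16 = 32110 annual layers.
A: Mean rate = 22271.4 mm / 32110 years ≈ 0.694 mm/year.
B spans 1301.2 / 0.694 = 1874.93 years ≈ 1875 annual layers.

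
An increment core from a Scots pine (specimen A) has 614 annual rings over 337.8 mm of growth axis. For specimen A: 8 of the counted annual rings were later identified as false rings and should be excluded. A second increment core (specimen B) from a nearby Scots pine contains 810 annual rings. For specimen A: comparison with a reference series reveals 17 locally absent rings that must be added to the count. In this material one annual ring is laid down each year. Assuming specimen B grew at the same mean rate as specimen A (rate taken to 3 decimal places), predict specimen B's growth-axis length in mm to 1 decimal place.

439.0 mm

Specimen A: true annual ring count = 614 − 8 + 17 = 623.
A: Extension rate ≈ 337.8 / 623 = 0.542 mm/yr.
Length of B = 0.542 × 810 = 439.0 mm.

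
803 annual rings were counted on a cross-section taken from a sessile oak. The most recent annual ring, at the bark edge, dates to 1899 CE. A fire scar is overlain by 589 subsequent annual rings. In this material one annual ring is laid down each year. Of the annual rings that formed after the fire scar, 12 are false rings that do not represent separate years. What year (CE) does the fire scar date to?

1322 CE

589 annual rings post-date the fire scar.
589 − 12 false = 577 true annual rings after the fire scar.
1899 − 577 = 1322 CE.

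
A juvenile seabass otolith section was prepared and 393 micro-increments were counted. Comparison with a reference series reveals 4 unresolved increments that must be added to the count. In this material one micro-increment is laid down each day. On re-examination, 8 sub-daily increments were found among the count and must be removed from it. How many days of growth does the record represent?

389 d

Correcting the raw count gives 393 − 8 + 4 = 389 true micro-increments.
With a one-to-one micro-increment periodicity this is 389 days.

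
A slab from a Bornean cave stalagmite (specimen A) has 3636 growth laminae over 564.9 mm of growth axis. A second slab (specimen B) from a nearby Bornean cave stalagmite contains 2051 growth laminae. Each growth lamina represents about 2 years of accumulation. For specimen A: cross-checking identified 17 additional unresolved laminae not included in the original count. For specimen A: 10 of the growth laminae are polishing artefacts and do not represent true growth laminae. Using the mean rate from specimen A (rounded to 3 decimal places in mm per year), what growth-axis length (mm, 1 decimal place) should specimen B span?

Specimen A: adjusted count: 3636 − 10 + 17 = 3643 growth laminae.
Specimen A: multiplying by 2 years per growth lamina: 3643 × 2 = 7286 years.
A: Mean rate = 564.9 mm / 7286 years ≈ 0.078 mm/year.
Specimen B: 2051 growth laminae at 2 years each span 2051 × 2 = 4102 years. For B, 0.078 mm/year × 4102 years = 320.0 mm.

320.0 mm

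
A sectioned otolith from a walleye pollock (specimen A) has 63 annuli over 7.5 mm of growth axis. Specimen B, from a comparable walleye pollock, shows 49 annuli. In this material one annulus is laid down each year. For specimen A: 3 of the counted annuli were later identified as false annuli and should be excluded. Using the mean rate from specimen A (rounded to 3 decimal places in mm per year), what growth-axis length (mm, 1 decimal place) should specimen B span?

Specimen A: correcting the raw count gives 63 − 3 = 60 true annuli.
A: Extension rate ≈ 7.5 / 60 = 0.125 mm/year.
Length of B = 0.125 × 49 = 6.1 mm.

6.1 mm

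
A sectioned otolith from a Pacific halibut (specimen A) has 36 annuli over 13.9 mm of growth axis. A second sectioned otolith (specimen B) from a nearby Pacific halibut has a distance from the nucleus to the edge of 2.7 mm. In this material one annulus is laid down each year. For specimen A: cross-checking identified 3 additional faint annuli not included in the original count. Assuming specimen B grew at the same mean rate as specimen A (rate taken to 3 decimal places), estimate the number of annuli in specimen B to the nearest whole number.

Specimen A: true annulus count = 36 + 3 = 39.
A: 13.9 mm over 39 years gives 13.9 / 39 ≈ 0.356 mm/year.
B spans 2.7 / 0.356 = 7.58 years ≈ 8 annuli.

8 annuli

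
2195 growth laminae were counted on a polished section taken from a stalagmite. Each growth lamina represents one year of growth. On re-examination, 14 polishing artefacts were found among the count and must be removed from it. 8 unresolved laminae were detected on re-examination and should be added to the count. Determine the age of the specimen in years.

2189 years

Adjusted count: 2195 − 14 + 8 = 2189 growth laminae.
One growth lamina per year makes the duration 2189 years.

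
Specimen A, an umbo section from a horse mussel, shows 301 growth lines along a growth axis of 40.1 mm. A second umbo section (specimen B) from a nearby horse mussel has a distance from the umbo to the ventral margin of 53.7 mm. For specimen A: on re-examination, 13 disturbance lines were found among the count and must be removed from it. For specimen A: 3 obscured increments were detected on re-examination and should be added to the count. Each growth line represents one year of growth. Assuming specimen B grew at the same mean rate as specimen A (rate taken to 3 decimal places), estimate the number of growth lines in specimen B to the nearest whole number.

389 growth lines

Specimen A: correcting the raw count gives 301 − 13 + 3 = 291 true growth lines.
A: Mean rate = 40.1 mm / 291 years ≈ 0.138 mm/yr.
For B, 53.7 / 0.138 = 389.13 years ≈ 389 growth lines.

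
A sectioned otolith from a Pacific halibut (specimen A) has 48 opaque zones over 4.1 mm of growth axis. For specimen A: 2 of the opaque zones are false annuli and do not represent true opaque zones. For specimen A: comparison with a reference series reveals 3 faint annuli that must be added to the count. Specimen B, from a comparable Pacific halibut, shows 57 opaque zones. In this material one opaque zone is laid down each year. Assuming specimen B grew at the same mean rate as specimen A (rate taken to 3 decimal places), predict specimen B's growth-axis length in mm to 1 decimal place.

4.8 mm

Specimen A: after corrections the count is 48 − 2 + 3 = 49 opaque zones.
A: 4.1 mm over 49 years gives 4.1 / 49 ≈ 0.084 mm/yr.
B's length ≈ 0.084 × 57 = 4.8 mm.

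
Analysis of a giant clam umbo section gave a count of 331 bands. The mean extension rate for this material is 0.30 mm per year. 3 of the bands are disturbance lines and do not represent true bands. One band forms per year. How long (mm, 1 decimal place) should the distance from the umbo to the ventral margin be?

98.4 mm

Correcting the raw count gives 331 − 3 = 328 true bands.
328 years at 0.30 mm/year gives 0.30 × 328 = 98.4 mm.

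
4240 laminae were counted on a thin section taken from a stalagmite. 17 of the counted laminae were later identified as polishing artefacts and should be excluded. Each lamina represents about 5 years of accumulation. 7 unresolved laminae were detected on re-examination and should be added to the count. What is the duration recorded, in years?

21150 years

Correcting the raw count gives 4240 − 17 + 7 = 4230 true laminae.
At 5 years per lamina, 4230 × 5 = 21150 years.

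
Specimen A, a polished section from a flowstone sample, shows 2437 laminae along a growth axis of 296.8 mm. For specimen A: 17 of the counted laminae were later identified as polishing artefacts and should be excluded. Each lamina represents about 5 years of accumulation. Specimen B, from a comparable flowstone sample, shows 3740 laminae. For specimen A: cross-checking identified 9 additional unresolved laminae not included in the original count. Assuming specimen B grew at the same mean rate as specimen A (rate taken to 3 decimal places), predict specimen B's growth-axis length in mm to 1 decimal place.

448.8 mm

Specimen A: true lamina count = 2437 − 17 + 9 = 2429.
Specimen A: 2429 laminae at 5 years each span 2429 × 5 = 12145 years.
A: 296.8 mm over 12145 years gives 296.8 / 12145 ≈ 0.024 mm per year.
Specimen B: at 5 years per lamina, 3740 × 5 = 18700 years. For B, 0.024 mm/year × 18700 years = 448.8 mm.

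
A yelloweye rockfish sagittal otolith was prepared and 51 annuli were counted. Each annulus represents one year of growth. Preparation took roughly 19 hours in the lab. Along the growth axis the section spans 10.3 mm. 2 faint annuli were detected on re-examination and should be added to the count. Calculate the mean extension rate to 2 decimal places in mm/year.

0.19 mm/year

Correcting the raw count gives 51 + 2 = 53 true annuli.
10.3 mm over 53 years gives 10.3 / 53 ≈ 0.19 mm/year.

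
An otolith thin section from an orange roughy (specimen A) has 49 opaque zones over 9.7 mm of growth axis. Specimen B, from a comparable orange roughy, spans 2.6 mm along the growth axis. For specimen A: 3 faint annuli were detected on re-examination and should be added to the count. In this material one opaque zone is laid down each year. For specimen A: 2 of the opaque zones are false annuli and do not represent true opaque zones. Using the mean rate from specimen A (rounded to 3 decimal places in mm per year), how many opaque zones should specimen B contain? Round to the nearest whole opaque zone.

13 opaque zones

Specimen A: adjusted count: 49 − 2 + 3 = 50 opaque zones.
A: Mean rate = 9.7 mm / 50 years ≈ 0.194 mm/year.
Specimen B: 2.6 mm / 0.194 mm per year = 13.40 years ≈ 13 opaque zones.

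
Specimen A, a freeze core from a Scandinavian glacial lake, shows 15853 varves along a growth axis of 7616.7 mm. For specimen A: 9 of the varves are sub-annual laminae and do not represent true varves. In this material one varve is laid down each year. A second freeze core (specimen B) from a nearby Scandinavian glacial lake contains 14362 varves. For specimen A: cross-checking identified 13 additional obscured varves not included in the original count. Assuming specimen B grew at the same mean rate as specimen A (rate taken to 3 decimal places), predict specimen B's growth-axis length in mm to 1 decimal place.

Specimen A: correcting the raw count gives 15853 − 9 + 13 = 15857 true varves.
A: Mean rate = 7616.7 mm / 15857 years ≈ 0.480 mm/yr.
Length of B = 0.480 × 14362 = 6893.8 mm.

6893.8 mm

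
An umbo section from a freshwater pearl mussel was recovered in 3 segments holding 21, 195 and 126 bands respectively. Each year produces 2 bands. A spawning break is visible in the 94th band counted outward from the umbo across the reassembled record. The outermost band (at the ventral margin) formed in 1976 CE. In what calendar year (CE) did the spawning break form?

1852 CE

Total bands = 21 + 195 + 126 = 342.
Between band 94 and the ventral margin there are 342 − 94 = 248 bands.
Dividing by 2 bands per year: 248 / 2 = 124 years.
The band at the ventral margin is 1976 CE, so the spawning break dates to 1976 − 124 = 1852 CE.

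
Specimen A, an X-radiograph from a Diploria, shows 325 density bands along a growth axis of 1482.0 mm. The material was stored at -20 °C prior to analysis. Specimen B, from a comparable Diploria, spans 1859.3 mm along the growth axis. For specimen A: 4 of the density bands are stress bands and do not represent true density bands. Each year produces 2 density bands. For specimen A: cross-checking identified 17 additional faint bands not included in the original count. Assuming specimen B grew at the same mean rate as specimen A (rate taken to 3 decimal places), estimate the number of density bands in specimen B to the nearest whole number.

Specimen A: correcting the raw count gives 325 − 4 + 17 = 338 true density bands.
Specimen A: with 2 density bands per year, 338 / 2 = 169 years.
A: Extension rate ≈ 1482.0 / 169 = 8.769 mm/year.
B spans 1859.3 / 8.769 = 212.03 years; at 2 density bands per year that is 212.03 × 2 ≈ 424 density bands.

424 density bands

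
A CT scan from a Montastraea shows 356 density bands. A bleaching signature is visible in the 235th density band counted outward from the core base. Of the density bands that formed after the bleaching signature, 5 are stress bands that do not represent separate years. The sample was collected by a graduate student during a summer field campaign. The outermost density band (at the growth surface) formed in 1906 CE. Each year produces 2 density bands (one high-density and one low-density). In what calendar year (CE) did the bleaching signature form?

1848 CE

Between density band 235 and the growth surface there are 356 − 235 = 121 density bands.
Excluding 5 false density bands: 121 − 5 = 116.
With 2 density bands per year, 116 / 2 = 58 years.
1906 − 58 = 1848 CE.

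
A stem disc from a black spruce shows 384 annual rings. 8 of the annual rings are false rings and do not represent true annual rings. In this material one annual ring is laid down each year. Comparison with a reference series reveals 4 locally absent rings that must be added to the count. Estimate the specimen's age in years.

380 years

True annual ring count = 384 − 8 + 4 = 380.
With a one-to-one annual ring periodicity this is 380 years.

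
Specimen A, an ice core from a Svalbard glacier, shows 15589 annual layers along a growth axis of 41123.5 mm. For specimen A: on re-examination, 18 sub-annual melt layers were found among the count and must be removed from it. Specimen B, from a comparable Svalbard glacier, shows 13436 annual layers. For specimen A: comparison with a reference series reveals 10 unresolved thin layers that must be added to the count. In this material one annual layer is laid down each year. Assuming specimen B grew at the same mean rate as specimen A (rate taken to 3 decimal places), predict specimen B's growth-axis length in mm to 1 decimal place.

35457.6 mm

Specimen A: adjusted count: 15589 − 18 + 10 = 15581 annual layers.
A: Extension rate ≈ 41123.5 / 15581 = 2.639 mm/yr.
B's length ≈ 2.639 × 13436 = 35457.6 mm.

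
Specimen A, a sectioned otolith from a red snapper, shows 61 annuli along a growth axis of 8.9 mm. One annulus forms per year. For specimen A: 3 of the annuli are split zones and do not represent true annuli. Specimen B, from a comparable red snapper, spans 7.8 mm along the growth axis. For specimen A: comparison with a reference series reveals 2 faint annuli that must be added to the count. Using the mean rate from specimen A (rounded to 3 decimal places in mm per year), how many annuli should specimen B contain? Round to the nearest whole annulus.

53 annuli

Specimen A: after corrections the count is 61 − 3 + 2 = 60 annuli.
A: 8.9 mm over 60 years gives 8.9 / 60 ≈ 0.148 mm/year.
Specimen B: 7.8 mm / 0.148 mm per year = 52.70 years ≈ 53 annuli.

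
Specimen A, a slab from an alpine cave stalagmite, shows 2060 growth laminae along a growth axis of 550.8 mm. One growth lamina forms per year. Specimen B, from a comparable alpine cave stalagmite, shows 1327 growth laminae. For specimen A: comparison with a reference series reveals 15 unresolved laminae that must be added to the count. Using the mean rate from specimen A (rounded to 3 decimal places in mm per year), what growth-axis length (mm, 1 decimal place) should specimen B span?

351.7 mm

Specimen A: correcting the raw count gives 2060 + 15 = 2075 true growth laminae.
A: Mean rate = 550.8 mm / 2075 years ≈ 0.265 mm/yr.
B's length ≈ 0.265 × 1327 = 351.7 mm.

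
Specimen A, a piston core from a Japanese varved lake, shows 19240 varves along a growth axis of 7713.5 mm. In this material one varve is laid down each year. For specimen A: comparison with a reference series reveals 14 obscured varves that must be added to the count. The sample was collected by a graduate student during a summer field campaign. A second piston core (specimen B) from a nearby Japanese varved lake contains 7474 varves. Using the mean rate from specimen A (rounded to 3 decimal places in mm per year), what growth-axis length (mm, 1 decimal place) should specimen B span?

Specimen A: after corrections the count is 19240 + 14 = 19254 varves.
A: 7713.5 mm over 19254 years gives 7713.5 / 19254 ≈ 0.401 mm/year.
B's length ≈ 0.401 × 7474 = 2997.1 mm.

2997.1 mm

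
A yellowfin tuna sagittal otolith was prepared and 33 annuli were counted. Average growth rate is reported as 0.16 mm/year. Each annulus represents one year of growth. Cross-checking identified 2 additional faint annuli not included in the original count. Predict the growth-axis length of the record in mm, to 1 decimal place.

5.6 mm

True annulus count = 33 + 2 = 35.
35 years at 0.16 mm/year gives 0.16 × 35 = 5.6 mm.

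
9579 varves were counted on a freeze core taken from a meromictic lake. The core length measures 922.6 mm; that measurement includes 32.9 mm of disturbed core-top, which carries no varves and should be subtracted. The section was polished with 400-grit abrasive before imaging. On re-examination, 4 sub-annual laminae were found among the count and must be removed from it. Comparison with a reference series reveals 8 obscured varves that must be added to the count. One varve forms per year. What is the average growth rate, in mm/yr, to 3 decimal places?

Correcting the raw count gives 9579 − 4 + 8 = 9583 true varves.
Removing the 32.9 mm offcut leaves 922.6 − 32.9 = 889.7 mm.
Extension rate ≈ 889.7 / 9583 = 0.093 mm/yr.

0.093 mm/yr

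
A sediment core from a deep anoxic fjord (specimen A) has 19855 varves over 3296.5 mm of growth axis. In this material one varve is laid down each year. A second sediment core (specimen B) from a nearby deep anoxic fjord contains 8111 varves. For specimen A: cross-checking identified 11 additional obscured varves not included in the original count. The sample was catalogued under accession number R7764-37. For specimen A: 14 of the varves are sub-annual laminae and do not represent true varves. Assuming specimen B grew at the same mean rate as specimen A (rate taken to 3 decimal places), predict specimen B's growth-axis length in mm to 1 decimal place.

1346.4 mm

Specimen A: adjusted count: 19855 − 14 + 11 = 19852 varves.
A: 3296.5 mm over 19852 years gives 3296.5 / 19852 ≈ 0.166 mm/year.
Length of B = 0.166 × 8111 = 1346.4 mm.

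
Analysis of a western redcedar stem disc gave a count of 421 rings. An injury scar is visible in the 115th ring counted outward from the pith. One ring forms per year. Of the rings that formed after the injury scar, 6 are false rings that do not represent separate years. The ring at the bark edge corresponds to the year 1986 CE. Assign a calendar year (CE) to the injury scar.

Between ring 115 and the bark edge there are 421 − 115 = 306 rings.
306 − 6 false = 300 true rings after the injury scar.
1986 − 300 = 1686 CE.

1686 CE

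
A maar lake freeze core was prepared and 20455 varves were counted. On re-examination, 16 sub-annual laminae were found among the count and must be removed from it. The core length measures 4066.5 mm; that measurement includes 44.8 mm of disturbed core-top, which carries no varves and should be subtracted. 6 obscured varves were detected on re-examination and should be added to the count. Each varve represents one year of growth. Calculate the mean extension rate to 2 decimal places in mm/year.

Correcting the raw count gives 20455 − 16 + 6 = 20445 true varves.
The growth record spans 4066.5 − 44.8 = 4021.7 mm.
4021.7 mm over 20445 years gives 4021.7 / 20445 ≈ 0.20 mm/year.

0.20 mm/year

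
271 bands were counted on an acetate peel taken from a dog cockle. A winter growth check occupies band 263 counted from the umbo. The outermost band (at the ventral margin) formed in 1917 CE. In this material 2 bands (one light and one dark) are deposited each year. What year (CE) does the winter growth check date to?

1913 CE

The winter growth check sits at band 263 from the umbo, so 271 − 263 = 8 bands formed after it.
8 bands at 2 per year is 8 / 2 = 4 years.
1917 − 4 = 1913 CE.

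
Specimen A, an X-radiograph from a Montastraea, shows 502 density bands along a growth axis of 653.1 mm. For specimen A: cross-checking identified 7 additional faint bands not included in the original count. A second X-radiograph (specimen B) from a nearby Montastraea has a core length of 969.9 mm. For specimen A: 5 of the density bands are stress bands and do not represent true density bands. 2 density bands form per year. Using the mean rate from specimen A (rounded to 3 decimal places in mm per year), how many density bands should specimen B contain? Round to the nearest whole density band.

Specimen A: true density band count = 502 − 5 + 7 = 504.
Specimen A: with 2 density bands per year, 504 / 2 = 252 years.
A: Mean rate = 653.1 mm / 252 years ≈ 2.592 mm/year.
For B, 969.9 / 2.592 = 374.19 years; at 2 density bands per year that is 374.19 × 2 ≈ 748 density bands.

748 density bands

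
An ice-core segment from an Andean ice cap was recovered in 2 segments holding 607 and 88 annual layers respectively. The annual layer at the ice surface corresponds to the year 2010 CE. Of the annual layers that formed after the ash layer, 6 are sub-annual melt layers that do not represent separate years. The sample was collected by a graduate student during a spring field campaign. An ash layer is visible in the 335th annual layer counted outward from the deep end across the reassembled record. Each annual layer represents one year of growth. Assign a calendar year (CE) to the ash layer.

1656 CE

Total annual layers = 607 + 88 = 695.
The ash layer sits at annual layer 335 from the deep end, so 695 − 335 = 360 annual layers formed after it.
Excluding 6 false annual layers: 360 − 6 = 354.
2010 − 354 = 1656 CE.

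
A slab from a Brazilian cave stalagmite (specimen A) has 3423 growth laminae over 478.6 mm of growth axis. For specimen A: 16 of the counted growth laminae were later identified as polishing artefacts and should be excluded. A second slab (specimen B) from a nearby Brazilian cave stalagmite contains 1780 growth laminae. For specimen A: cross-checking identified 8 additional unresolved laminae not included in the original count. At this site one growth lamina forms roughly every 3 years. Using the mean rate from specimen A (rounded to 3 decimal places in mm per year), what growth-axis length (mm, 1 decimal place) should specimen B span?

251.0 mm

Specimen A: correcting the raw count gives 3423 − 16 + 8 = 3415 true growth laminae.
Specimen A: multiplying by 3 years per growth lamina: 3415 × 3 = 10245 years.
A: Mean rate = 478.6 mm / 10245 years ≈ 0.047 mm per year.
Specimen B: at 3 years per growth lamina, 1780 × 3 = 5340 years. For B, 0.047 mm/year × 5340 years = 251.0 mm.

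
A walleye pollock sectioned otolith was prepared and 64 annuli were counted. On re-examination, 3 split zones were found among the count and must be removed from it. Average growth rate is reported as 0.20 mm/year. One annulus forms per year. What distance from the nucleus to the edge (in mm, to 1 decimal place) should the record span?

12.2 mm

True annulus count = 64 − 3 = 61.
Predicted length = 0.20 mm/year × 61 years = 12.2 mm.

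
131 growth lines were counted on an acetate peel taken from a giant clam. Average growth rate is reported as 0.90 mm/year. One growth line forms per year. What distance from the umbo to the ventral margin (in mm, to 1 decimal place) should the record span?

117.9 mm

131 years of growth are recorded.
Predicted length = 0.90 mm/year × 131 years = 117.9 mm.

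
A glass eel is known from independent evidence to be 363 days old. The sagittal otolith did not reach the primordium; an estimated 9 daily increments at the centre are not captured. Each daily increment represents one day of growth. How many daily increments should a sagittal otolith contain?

354 daily increments

One daily increment per day gives 363 daily increments over 363 days.
Subtracting the 9 daily increments not captured gives 363 − 9 = 354 daily increments in the record.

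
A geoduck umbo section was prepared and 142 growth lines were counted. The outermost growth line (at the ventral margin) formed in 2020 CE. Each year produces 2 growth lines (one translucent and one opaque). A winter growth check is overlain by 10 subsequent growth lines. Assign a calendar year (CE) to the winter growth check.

2015 CE

There are 10 growth lines younger than the winter growth check.
With 2 growth lines per year, 10 / 2 = 5 years.
2020 − 5 = 2015 CE.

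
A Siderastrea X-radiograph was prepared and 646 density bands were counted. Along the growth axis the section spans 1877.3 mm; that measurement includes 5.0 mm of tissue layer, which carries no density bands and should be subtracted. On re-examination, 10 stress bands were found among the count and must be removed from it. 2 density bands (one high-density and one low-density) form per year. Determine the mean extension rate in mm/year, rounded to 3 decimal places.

5.888 mm/year

Correcting the raw count gives 646 − 10 = 636 true density bands.
Dividing by 2 density bands per year: 636 / 2 = 318 years.
Removing the 5.0 mm offcut leaves 1877.3 − 5.0 = 1872.3 mm.
Extension rate ≈ 1872.3 / 318 = 5.888 mm/year.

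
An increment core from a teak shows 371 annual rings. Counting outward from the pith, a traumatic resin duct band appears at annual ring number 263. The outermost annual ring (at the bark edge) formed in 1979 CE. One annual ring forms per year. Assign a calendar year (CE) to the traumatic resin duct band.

371 − 263 = 108 annual rings lie beyond the traumatic resin duct band toward the bark edge.
Counting back 108 years from 1979 CE places the traumatic resin duct band in 1979 − 108 = 1871 CE.

1871 CE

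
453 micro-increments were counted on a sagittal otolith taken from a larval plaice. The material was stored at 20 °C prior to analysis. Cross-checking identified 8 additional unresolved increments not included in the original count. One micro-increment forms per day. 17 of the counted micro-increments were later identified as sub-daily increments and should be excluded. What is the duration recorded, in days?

Adjusted count: 453 − 17 + 8 = 444 micro-increments.
One micro-increment per day makes the duration 444 days.

444 days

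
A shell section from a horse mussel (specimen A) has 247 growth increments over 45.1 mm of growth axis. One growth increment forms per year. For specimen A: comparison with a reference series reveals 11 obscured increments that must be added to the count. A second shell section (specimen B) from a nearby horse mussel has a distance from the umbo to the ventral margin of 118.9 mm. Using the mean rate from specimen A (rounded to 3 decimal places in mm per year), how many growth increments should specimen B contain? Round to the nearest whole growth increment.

679 growth increments

Specimen A: adjusted count: 247 + 11 = 258 growth increments.
A: Extension rate ≈ 45.1 / 258 = 0.175 mm per year.
B spans 118.9 / 0.175 = 679.43 years ≈ 679 growth increments.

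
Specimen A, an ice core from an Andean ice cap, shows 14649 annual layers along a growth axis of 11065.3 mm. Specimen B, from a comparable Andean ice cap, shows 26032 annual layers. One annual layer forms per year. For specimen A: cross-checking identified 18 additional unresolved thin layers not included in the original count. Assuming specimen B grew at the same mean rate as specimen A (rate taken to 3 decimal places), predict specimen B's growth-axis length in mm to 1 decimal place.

Specimen A: true annual layer count = 14649 + 18 = 14667.
A: Mean rate = 11065.3 mm / 14667 years ≈ 0.754 mm/yr.
For B, 0.754 mm/year × 26032 years = 19628.1 mm.

19628.1 mm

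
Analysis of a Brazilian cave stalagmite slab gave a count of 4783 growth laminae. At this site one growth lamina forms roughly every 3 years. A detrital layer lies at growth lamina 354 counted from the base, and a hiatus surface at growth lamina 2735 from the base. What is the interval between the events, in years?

7143 yr

The two markers are separated by 2735 − 354 = 2381 growth laminae.
2381 growth laminae at 3 years each span 2381 × 3 = 7143 years.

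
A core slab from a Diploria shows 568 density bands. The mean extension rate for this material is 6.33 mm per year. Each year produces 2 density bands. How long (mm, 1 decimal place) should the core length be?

1797.7 mm

Dividing by 2 density bands per year: 568 / 2 = 284 years.
284 years at 6.33 mm/year gives 6.33 × 284 = 1797.7 mm.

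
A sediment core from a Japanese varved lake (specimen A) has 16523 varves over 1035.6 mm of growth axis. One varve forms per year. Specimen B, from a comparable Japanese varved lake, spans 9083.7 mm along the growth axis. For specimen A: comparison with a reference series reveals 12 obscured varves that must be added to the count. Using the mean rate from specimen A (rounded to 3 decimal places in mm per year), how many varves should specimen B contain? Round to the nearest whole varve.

Specimen A: after corrections the count is 16523 + 12 = 16535 varves.
A: 1035.6 mm over 16535 years gives 1035.6 / 16535 ≈ 0.063 mm/yr.
B spans 9083.7 / 0.063 = 144185.71 years ≈ 144186 varves.

144186 varves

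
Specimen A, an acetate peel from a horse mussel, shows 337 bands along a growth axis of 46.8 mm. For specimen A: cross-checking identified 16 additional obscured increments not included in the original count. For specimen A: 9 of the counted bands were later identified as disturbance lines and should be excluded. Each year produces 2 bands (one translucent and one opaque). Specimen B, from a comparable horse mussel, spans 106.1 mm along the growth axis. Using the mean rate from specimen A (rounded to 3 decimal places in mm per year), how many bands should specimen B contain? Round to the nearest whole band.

Specimen A: correcting the raw count gives 337 − 9 + 16 = 344 true bands.
Specimen A: with 2 bands per year, 344 / 2 = 172 years.
A: 46.8 mm over 172 years gives 46.8 / 172 ≈ 0.272 mm/year.
B spans 106.1 / 0.272 = 390.07 years; at 2 bands per year that is 390.07 × 2 ≈ 780 bands.

780 bands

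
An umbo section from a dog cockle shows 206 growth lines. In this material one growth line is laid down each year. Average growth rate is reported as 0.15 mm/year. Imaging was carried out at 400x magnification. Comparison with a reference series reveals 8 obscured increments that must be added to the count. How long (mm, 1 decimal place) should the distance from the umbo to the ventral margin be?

True growth line count = 206 + 8 = 214.
Predicted length = 0.15 mm/year × 214 years = 32.1 mm.

32.1 mm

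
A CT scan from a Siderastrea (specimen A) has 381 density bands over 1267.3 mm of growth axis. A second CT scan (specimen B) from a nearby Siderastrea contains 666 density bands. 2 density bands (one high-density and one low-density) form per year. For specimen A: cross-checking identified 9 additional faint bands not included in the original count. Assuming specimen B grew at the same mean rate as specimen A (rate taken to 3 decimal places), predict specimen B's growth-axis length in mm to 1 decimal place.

Specimen A: correcting the raw count gives 381 + 9 = 390 true density bands.
Specimen A: 390 density bands at 2 per year is 390 / 2 = 195 years.
A: Extension rate ≈ 1267.3 / 195 = 6.499 mm/yr.
Specimen B: 666 density bands at 2 per year is 666 / 2 = 333 years. For B, 6.499 mm/year × 333 years = 2164.2 mm.

2164.2 mm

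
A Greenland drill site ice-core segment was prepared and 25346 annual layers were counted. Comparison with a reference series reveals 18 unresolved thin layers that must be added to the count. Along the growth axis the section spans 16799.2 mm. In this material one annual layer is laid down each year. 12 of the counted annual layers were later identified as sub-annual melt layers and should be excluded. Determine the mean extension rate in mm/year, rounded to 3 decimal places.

0.663 mm/year

Correcting the raw count gives 25346 − 12 + 18 = 25352 true annual layers.
16799.2 mm over 25352 years gives 16799.2 / 25352 ≈ 0.663 mm/year.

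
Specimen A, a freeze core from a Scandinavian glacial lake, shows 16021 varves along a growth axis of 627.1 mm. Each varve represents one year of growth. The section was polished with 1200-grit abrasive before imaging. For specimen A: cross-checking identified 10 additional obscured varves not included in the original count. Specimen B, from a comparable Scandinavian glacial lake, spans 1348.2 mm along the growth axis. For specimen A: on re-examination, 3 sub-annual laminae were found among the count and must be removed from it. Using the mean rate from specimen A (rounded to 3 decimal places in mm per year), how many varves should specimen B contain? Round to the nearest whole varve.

34569 varves

Specimen A: adjusted count: 16021 − 3 + 10 = 16028 varves.
A: Mean rate = 627.1 mm / 16028 years ≈ 0.039 mm/yr.
Specimen B: 1348.2 mm / 0.039 mm per year = 34569.23 years ≈ 34569 varves.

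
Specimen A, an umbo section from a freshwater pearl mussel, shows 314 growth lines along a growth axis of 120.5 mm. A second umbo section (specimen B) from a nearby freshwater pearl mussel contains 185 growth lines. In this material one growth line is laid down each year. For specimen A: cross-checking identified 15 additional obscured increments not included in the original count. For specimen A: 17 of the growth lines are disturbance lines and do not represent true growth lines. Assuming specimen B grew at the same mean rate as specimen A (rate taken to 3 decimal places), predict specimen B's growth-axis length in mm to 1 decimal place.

Specimen A: correcting the raw count gives 314 − 17 + 15 = 312 true growth lines.
A: 120.5 mm over 312 years gives 120.5 / 312 ≈ 0.386 mm/yr.
B's length ≈ 0.386 × 185 = 71.4 mm.

71.4 mm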